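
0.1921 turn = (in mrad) 1207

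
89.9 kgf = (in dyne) 8.816e+07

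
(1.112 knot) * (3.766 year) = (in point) 1.926e+11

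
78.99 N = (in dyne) 7.899e+06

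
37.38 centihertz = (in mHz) 373.8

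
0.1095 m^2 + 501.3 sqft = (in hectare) 0.004668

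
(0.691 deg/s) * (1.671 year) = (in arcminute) 2.185e+09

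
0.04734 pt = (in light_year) 1.765e-21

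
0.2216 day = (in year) 0.0006071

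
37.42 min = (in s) 2245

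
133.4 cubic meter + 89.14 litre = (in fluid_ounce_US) 4.514e+06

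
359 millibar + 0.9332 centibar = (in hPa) 368.3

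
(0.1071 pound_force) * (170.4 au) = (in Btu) 1.151e+10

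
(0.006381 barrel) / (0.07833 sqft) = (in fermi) 1.394e+14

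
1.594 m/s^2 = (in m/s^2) 1.594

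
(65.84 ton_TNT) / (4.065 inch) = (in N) 2.668e+12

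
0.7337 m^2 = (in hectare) 7.337e-05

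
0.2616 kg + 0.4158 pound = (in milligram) 4.502e+05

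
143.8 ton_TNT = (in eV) 3.755e+30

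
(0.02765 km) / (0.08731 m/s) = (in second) 316.7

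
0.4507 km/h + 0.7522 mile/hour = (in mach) 0.001355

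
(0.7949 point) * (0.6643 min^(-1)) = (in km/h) 1.118e-05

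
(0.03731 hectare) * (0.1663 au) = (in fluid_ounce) 3.139e+17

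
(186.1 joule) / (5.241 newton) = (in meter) 35.51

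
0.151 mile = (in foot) 797.3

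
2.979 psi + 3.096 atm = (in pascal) 3.342e+05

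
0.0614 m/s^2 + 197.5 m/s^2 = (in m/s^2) 197.6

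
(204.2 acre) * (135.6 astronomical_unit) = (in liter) 1.676e+22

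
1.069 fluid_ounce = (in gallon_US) 0.008352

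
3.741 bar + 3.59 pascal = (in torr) 2806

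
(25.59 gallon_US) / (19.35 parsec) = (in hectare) 1.622e-23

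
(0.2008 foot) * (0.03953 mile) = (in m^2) 3.894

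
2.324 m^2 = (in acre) 0.0005743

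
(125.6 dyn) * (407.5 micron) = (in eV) 3.195e+12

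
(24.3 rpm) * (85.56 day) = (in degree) 1.078e+09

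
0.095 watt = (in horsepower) 0.0001274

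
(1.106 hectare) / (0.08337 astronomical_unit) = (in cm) 8.868e-05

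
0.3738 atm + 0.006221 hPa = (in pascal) 3.788e+04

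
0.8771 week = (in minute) 8841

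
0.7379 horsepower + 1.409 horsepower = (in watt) 1601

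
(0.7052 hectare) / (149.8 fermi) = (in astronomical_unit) 3.147e+05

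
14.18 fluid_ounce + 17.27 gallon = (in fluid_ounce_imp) 2316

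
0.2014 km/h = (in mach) 0.0001643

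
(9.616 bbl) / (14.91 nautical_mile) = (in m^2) 5.537e-05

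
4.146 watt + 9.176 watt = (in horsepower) 0.01787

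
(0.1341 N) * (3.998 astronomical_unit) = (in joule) 8.02e+10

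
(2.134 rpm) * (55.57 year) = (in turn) 6.233e+07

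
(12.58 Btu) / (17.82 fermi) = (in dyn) 7.448e+22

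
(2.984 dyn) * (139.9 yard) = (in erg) 3.817e+04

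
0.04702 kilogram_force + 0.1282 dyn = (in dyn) 4.611e+04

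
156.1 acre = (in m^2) 6.317e+05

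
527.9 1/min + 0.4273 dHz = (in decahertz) 0.8841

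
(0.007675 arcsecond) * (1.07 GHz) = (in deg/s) 2281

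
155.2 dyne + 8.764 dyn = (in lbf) 0.0003686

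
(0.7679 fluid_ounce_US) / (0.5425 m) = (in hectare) 4.186e-09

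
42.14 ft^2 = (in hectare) 0.0003915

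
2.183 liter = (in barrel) 0.01373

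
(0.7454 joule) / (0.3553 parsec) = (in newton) 6.799e-17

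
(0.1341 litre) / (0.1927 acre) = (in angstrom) 1720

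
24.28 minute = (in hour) 0.4047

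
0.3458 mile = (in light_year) 5.882e-14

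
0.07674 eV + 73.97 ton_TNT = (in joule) 3.095e+11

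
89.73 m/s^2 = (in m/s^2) 89.73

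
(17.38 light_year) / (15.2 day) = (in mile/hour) 2.801e+11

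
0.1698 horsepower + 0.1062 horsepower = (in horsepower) 0.276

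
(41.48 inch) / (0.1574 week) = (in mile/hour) 2.476e-05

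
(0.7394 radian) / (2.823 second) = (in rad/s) 0.2619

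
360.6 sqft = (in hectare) 0.00335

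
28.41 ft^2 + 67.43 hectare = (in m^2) 6.743e+05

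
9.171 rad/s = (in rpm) 87.58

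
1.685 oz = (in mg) 4.777e+04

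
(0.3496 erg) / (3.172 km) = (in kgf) 1.124e-12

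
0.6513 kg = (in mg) 6.513e+05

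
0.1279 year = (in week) 6.669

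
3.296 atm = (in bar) 3.34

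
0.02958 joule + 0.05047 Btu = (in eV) 3.325e+20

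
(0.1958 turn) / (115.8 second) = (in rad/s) 0.01062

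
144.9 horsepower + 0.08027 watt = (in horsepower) 144.9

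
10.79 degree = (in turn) 0.02997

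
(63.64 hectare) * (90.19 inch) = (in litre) 1.458e+09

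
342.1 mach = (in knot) 2.264e+05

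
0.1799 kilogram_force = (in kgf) 0.1799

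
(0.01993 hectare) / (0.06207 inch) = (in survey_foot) 4.147e+05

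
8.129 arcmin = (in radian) 0.002365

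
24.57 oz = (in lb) 1.536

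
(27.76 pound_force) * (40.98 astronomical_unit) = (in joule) 7.57e+14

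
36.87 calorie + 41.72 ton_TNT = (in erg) 1.746e+18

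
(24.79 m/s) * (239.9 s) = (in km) 5.947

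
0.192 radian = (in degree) 11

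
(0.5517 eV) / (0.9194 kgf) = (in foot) 3.216e-20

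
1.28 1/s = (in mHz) 1280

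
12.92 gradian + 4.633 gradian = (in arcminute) 947.9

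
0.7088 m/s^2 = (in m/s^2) 0.7088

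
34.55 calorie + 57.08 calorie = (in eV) 2.393e+21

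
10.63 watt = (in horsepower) 0.01426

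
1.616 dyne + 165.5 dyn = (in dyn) 167.1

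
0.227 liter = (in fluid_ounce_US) 7.676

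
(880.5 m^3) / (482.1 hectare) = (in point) 0.5177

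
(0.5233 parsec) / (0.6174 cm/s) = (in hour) 7.265e+14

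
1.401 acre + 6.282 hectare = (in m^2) 6.849e+04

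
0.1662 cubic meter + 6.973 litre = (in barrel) 1.089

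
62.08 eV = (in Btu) 9.427e-21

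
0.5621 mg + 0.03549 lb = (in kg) 0.0161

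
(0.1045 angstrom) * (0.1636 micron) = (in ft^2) 1.84e-17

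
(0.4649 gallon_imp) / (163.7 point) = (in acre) 9.043e-06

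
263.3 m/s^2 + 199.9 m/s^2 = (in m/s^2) 463.2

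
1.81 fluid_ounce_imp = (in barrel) 0.0003235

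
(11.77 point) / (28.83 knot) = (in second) 0.00028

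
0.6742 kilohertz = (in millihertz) 6.742e+05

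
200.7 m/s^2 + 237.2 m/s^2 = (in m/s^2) 437.9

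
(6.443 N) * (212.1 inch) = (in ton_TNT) 8.296e-09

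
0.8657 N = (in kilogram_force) 0.08828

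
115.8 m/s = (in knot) 225.1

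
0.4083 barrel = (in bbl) 0.4083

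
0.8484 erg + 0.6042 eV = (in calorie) 2.028e-08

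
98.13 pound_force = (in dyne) 4.365e+07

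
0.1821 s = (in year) 5.774e-09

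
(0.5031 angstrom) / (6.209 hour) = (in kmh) 8.103e-15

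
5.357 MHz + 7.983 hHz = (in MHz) 5.358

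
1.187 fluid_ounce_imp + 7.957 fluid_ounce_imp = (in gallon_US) 0.06863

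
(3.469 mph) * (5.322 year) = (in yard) 2.846e+08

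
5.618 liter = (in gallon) 1.484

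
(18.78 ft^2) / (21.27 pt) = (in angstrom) 2.325e+12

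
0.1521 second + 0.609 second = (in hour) 0.0002114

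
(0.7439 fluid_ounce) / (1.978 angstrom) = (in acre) 27.48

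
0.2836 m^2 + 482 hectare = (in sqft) 5.188e+07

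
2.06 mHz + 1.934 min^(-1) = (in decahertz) 0.003429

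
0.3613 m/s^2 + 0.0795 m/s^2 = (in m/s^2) 0.4408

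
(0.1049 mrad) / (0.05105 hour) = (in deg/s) 3.27e-05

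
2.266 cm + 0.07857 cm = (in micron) 2.345e+04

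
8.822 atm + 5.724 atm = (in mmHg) 1.105e+04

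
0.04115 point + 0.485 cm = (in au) 3.252e-14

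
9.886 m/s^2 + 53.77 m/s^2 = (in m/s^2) 63.66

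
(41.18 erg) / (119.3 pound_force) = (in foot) 2.546e-08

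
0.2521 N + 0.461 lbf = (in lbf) 0.5177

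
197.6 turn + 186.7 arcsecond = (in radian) 1242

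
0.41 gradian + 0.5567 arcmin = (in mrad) 6.602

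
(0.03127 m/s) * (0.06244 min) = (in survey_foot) 0.3843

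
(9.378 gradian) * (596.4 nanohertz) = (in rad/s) 8.786e-08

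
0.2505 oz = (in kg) 0.007102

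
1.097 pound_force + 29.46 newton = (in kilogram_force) 3.502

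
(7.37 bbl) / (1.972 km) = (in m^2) 0.0005942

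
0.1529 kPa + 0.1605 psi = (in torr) 9.447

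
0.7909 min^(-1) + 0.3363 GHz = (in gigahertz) 0.3363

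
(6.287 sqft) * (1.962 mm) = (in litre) 1.146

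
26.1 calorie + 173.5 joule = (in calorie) 67.57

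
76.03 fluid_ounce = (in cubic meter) 0.002248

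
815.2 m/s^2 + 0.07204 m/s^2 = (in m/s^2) 815.3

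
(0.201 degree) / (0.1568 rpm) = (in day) 2.473e-06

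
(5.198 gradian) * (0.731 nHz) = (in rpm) 5.7e-10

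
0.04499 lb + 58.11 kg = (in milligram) 5.813e+07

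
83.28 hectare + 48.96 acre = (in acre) 254.7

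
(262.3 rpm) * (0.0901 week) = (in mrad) 1.497e+09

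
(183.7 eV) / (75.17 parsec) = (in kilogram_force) 1.294e-36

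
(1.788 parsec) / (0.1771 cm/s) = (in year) 9.879e+11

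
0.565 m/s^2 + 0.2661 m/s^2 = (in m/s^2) 0.8311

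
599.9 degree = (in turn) 1.666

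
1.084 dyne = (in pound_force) 2.437e-06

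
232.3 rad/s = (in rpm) 2218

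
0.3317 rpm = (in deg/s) 1.99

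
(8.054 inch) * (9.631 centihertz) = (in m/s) 0.0197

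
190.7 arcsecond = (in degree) 0.05297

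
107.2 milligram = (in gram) 0.1072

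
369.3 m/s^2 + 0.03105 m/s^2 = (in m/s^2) 369.3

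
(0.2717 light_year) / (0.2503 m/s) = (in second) 1.027e+16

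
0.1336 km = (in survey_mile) 0.08302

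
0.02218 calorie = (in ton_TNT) 2.218e-11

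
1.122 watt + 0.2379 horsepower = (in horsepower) 0.2394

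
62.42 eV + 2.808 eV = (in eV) 65.23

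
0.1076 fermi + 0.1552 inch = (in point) 11.17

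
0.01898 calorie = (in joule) 0.07941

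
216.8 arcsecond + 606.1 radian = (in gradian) 3.859e+04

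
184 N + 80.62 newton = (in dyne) 2.646e+07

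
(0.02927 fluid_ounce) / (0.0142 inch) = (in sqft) 0.02583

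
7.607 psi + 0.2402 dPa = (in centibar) 52.45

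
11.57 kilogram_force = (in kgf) 11.57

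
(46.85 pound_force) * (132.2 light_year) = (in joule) 2.606e+20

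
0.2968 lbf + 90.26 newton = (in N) 91.58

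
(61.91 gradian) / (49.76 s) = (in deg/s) 1.12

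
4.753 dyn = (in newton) 4.753e-05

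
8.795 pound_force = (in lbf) 8.795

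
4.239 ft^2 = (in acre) 9.731e-05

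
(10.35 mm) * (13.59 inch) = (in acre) 8.828e-07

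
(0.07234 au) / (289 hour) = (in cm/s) 1.04e+06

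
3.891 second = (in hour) 0.001081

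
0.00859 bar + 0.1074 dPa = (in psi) 0.1246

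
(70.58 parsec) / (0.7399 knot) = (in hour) 1.589e+15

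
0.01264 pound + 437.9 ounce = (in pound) 27.38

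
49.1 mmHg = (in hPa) 65.46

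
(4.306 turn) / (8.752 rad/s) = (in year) 9.803e-08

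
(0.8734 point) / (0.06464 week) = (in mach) 2.315e-11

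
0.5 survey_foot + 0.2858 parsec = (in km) 8.819e+12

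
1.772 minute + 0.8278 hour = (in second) 3086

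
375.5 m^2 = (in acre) 0.09279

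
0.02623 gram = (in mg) 26.23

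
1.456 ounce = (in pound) 0.091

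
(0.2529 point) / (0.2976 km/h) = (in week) 1.784e-09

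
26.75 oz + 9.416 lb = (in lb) 11.09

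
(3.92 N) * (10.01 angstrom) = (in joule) 3.924e-09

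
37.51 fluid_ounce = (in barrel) 0.006977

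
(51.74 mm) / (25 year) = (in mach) 1.927e-13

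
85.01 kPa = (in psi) 12.33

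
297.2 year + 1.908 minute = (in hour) 2.603e+06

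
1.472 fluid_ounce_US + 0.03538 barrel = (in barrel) 0.03565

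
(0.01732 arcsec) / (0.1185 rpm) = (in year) 2.146e-13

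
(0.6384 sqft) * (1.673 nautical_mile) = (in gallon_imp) 4.042e+04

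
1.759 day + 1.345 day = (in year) 0.008504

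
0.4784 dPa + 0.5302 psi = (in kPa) 3.656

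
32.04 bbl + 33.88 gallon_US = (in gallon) 1380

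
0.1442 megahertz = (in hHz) 1442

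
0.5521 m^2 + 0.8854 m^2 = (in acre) 0.0003552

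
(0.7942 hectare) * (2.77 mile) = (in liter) 3.54e+10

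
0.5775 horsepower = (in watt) 430.6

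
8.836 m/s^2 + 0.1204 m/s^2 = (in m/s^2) 8.956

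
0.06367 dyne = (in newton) 6.367e-07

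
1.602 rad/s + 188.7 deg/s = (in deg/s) 280.5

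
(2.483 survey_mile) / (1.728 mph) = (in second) 5173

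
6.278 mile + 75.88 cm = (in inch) 3.978e+05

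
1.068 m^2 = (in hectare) 0.0001068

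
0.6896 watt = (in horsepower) 0.0009248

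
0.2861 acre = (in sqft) 1.246e+04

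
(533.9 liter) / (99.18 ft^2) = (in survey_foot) 0.1901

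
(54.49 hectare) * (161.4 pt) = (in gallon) 8.196e+06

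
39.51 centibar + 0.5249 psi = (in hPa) 431.3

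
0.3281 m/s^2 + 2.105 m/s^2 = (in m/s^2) 2.433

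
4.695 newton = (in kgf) 0.4788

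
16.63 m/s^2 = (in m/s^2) 16.63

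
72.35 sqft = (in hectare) 0.0006722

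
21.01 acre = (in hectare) 8.502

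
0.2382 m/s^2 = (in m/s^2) 0.2382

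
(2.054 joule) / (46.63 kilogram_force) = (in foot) 0.01474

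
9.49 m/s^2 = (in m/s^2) 9.49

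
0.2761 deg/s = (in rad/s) 0.004819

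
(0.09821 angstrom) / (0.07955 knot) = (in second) 2.4e-10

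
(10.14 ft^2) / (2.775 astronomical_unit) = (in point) 6.432e-09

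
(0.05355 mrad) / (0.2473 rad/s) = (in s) 0.0002165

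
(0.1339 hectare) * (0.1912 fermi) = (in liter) 2.56e-10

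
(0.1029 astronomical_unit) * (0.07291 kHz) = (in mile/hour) 2.511e+12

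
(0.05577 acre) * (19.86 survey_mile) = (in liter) 7.214e+09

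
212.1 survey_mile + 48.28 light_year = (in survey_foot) 1.499e+18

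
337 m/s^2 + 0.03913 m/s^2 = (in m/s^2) 337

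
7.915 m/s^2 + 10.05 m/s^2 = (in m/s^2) 17.96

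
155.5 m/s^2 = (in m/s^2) 155.5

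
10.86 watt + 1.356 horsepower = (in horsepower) 1.371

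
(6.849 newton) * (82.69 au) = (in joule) 8.472e+13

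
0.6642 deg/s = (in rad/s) 0.01159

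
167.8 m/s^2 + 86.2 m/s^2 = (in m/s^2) 254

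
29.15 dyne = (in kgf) 2.972e-05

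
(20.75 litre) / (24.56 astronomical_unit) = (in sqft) 6.079e-14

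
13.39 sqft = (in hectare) 0.0001244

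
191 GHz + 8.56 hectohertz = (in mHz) 1.91e+14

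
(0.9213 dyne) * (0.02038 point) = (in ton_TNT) 1.583e-20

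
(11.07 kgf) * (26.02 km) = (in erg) 2.825e+13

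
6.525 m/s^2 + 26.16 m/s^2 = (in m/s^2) 32.69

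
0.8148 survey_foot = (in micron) 2.484e+05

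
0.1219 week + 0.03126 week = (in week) 0.1532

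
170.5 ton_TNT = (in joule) 7.134e+11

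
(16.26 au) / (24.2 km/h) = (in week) 5.983e+05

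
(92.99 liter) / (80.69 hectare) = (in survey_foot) 3.781e-07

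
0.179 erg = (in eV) 1.117e+11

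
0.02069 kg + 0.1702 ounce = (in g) 25.52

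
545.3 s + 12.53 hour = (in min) 760.9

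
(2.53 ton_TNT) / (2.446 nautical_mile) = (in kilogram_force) 2.383e+05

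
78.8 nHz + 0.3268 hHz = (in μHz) 3.268e+07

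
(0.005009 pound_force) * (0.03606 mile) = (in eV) 8.071e+18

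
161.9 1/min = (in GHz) 2.698e-09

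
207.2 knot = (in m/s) 106.6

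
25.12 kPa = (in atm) 0.2479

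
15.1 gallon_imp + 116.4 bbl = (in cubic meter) 18.57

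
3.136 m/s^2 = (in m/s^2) 3.136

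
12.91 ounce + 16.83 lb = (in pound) 17.64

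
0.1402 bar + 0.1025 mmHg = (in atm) 0.1385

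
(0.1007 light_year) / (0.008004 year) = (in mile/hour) 8.443e+09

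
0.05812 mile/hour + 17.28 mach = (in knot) 1.144e+04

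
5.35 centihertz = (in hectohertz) 0.000535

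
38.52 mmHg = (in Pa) 5136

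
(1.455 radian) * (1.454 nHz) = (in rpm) 2.02e-08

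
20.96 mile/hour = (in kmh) 33.73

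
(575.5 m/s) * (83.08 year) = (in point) 4.274e+15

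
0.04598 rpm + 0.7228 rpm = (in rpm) 0.7688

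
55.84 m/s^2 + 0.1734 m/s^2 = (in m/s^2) 56.01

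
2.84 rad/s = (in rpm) 27.12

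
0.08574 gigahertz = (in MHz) 85.74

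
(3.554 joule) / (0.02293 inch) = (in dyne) 6.102e+08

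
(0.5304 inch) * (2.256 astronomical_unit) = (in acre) 1.124e+06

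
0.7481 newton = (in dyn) 7.481e+04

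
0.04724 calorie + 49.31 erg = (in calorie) 0.04724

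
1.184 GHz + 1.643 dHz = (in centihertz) 1.184e+11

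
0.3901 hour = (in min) 23.41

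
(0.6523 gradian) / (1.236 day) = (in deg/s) 5.497e-06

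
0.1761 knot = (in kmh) 0.3261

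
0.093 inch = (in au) 1.579e-14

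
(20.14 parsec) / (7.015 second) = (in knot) 1.722e+17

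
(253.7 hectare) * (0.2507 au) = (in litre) 9.515e+19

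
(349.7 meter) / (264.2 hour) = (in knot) 0.0007147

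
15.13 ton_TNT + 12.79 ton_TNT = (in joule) 1.168e+11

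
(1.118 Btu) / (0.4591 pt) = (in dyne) 7.283e+11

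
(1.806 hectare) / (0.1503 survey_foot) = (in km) 394.2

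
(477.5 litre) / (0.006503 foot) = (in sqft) 2593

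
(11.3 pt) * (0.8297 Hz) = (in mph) 0.007399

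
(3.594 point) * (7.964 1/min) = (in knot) 0.0003271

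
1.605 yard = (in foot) 4.815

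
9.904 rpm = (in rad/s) 1.037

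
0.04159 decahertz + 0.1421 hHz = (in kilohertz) 0.01463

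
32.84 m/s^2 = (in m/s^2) 32.84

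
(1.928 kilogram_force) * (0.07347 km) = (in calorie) 332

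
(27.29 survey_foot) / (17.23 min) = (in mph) 0.018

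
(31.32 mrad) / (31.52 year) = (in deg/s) 1.805e-09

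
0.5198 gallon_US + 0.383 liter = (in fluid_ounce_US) 79.49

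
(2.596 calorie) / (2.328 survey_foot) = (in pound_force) 3.441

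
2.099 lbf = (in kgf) 0.9521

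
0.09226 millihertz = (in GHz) 9.226e-14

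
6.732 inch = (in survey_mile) 0.0001062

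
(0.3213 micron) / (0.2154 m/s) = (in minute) 2.486e-08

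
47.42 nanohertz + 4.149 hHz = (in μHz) 4.149e+08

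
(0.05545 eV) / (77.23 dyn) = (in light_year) 1.216e-33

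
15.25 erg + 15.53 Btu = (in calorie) 3916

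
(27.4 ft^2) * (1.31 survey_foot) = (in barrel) 6.393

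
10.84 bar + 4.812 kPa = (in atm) 10.75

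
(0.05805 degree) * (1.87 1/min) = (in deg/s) 0.001809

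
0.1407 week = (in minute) 1418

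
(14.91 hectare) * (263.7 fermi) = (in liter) 3.932e-05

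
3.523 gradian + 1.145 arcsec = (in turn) 0.008808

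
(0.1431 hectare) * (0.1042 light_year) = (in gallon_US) 3.727e+20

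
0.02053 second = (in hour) 5.703e-06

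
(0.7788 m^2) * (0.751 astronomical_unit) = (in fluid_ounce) 2.959e+15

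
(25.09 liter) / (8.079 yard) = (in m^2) 0.003396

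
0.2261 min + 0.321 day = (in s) 2.775e+04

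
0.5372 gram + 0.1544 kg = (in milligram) 1.549e+05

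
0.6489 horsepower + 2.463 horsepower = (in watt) 2321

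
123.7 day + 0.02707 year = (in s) 1.154e+07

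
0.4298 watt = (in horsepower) 0.0005764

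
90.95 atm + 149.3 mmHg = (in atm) 91.15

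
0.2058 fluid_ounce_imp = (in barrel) 3.678e-05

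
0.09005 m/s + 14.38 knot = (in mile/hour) 16.75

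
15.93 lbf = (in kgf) 7.226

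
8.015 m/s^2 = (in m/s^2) 8.015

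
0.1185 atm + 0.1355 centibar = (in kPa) 12.14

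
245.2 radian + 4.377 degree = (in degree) 1.405e+04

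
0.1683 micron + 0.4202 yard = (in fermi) 3.842e+14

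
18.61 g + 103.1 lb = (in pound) 103.1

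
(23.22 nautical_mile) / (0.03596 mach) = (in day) 0.04065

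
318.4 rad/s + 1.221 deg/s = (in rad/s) 318.4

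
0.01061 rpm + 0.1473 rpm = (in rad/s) 0.01654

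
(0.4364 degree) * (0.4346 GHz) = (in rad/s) 3.31e+06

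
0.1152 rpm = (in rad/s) 0.01206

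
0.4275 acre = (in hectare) 0.173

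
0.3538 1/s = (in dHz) 3.538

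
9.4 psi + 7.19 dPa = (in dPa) 6.481e+05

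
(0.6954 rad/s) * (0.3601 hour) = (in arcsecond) 1.859e+08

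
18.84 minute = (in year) 3.584e-05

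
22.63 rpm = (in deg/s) 135.8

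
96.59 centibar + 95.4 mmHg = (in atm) 1.079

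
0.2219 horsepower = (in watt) 165.5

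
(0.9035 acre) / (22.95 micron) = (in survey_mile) 9.9e+04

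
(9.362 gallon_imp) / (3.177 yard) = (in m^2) 0.01465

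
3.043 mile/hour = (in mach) 0.003995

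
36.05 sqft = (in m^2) 3.349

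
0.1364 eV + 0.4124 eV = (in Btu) 8.334e-23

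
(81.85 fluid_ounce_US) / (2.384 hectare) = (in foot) 3.331e-07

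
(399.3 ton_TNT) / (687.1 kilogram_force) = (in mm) 2.479e+11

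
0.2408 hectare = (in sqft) 2.592e+04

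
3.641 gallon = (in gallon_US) 3.641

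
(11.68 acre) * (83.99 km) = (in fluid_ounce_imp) 1.397e+14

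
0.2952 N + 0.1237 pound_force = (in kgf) 0.08621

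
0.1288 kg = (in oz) 4.543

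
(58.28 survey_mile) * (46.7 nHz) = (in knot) 0.008514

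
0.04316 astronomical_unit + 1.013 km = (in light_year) 6.825e-07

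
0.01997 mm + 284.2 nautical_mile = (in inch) 2.072e+07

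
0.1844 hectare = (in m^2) 1844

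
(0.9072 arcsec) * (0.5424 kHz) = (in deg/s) 0.1367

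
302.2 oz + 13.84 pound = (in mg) 1.484e+07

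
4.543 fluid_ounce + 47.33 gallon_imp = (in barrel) 1.354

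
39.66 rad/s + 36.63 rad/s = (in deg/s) 4371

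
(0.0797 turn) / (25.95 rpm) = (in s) 0.1843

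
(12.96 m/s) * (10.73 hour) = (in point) 1.419e+09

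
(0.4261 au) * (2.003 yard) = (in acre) 2.885e+07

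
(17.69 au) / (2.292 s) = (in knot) 2.244e+12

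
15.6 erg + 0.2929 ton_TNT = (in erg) 1.225e+16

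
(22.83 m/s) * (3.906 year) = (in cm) 2.812e+11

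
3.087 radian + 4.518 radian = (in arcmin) 2.614e+04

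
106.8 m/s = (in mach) 0.3137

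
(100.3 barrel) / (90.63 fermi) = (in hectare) 1.76e+10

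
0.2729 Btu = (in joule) 287.9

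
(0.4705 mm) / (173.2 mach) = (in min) 1.33e-10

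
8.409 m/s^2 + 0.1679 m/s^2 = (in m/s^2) 8.577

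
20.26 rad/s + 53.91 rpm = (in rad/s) 25.91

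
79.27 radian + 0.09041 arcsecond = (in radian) 79.27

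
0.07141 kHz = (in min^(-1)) 4285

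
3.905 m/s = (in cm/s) 390.5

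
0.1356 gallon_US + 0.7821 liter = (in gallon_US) 0.3422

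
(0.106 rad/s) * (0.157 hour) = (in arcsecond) 1.236e+07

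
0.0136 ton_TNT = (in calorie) 1.36e+07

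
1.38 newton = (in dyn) 1.38e+05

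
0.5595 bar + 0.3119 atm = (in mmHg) 656.7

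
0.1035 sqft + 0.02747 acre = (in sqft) 1197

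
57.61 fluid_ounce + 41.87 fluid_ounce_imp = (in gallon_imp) 0.6365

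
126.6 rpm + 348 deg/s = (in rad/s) 19.33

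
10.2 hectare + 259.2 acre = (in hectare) 115.1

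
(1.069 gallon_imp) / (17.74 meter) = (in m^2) 0.0002739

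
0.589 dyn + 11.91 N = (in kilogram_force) 1.214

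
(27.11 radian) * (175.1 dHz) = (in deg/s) 2.72e+04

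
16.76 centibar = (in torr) 125.7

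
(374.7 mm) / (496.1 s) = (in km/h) 0.002719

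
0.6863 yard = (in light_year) 6.633e-17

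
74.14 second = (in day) 0.0008581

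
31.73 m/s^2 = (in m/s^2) 31.73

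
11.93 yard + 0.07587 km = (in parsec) 2.812e-15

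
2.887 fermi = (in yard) 3.157e-15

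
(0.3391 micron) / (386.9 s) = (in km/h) 3.155e-09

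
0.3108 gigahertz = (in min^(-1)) 1.865e+10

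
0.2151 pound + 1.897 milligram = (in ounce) 3.442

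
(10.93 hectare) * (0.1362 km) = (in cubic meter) 1.489e+07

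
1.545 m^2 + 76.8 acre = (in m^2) 3.108e+05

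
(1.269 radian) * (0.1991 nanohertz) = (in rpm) 2.413e-09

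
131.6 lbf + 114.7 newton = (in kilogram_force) 71.39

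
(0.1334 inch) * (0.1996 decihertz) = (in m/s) 6.763e-05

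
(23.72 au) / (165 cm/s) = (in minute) 3.584e+10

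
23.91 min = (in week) 0.002372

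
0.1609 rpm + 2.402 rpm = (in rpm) 2.563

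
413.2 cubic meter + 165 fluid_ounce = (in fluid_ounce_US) 1.397e+07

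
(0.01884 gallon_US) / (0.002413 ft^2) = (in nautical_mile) 0.0001718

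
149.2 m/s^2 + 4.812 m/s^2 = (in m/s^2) 154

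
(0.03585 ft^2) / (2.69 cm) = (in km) 0.0001238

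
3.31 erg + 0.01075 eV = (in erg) 3.31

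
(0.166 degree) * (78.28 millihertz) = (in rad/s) 0.0002268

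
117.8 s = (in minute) 1.963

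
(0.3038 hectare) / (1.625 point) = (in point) 1.502e+10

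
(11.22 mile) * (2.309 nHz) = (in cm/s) 0.004169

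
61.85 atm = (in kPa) 6267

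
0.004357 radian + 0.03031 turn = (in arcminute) 669.7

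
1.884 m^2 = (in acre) 0.0004655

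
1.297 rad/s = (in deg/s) 74.31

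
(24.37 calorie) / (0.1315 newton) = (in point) 2.198e+06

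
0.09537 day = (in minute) 137.3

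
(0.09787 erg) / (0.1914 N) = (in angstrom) 511.3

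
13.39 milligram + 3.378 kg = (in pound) 7.447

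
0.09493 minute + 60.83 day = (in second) 5.256e+06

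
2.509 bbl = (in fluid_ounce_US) 1.349e+04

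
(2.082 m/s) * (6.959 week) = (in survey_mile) 5445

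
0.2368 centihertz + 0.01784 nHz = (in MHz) 2.368e-09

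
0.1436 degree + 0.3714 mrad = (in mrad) 2.878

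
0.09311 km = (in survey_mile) 0.05786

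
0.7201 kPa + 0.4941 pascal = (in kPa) 0.7206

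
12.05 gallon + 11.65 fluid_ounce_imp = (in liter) 45.95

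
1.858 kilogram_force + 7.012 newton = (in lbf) 5.673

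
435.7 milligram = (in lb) 0.0009606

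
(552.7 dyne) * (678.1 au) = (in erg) 5.607e+18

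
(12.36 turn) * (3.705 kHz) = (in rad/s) 2.877e+05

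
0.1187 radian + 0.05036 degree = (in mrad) 119.6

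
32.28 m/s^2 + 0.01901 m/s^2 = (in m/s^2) 32.3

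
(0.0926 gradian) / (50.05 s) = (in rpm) 0.0002775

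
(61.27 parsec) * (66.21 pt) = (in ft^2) 4.753e+17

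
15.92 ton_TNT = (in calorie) 1.592e+10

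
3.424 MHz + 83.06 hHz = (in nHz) 3.432e+15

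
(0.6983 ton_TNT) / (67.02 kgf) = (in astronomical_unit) 2.972e-05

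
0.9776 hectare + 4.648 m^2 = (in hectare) 0.9781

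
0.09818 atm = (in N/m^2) 9948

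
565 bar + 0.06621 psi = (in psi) 8195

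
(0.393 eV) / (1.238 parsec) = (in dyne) 1.648e-31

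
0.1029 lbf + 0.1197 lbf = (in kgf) 0.101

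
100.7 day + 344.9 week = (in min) 3.622e+06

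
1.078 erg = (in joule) 1.078e-07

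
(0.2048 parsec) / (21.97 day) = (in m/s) 3.329e+09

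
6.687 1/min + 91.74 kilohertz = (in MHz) 0.09174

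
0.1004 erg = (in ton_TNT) 2.4e-18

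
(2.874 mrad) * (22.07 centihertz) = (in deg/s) 0.03634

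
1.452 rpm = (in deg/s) 8.712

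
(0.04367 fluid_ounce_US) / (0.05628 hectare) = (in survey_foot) 7.529e-09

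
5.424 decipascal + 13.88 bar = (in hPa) 1.388e+04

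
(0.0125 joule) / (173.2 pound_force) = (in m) 1.622e-05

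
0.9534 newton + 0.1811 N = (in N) 1.135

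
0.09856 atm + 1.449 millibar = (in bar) 0.1013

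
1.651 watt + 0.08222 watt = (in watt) 1.733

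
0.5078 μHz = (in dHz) 5.078e-06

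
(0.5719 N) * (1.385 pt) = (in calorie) 6.679e-05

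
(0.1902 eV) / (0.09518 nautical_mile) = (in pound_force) 3.886e-23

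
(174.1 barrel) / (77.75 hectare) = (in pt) 0.1009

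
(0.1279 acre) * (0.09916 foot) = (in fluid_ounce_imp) 5.506e+05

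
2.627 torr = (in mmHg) 2.627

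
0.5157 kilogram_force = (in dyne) 5.057e+05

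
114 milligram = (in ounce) 0.004021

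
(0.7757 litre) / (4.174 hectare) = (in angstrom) 185.8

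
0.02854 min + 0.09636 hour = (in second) 348.6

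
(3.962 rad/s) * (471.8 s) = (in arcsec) 3.856e+08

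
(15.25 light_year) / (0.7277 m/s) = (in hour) 5.507e+13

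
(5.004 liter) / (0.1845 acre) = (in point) 0.019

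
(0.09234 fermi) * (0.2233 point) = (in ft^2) 7.83e-20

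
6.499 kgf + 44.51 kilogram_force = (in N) 500.2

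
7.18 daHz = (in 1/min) 4308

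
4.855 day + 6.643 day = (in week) 1.643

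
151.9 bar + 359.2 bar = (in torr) 3.834e+05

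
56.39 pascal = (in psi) 0.008179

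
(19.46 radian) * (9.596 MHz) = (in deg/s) 1.07e+10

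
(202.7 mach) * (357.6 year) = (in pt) 2.206e+18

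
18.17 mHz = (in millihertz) 18.17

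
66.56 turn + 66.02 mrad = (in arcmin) 1.438e+06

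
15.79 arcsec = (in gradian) 0.004873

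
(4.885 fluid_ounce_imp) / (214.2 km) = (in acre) 1.601e-13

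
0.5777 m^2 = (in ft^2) 6.218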